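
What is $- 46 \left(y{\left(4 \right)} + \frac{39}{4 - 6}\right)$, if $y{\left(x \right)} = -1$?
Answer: $943$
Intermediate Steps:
$- 46 \left(y{\left(4 \right)} + \frac{39}{4 - 6}\right) = - 46 \left(-1 + \frac{39}{4 - 6}\right) = - 46 \left(-1 + \frac{39}{-2}\right) = - 46 \left(-1 + 39 \left(- \frac{1}{2}\right)\right) = - 46 \left(-1 - \frac{39}{2}\right) = \left(-46\right) \left(- \frac{41}{2}\right) = 943$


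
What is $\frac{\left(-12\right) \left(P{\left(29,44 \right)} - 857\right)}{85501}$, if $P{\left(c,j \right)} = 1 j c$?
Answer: $- \frac{5028}{85501} \approx -0.058806$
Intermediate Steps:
$P{\left(c,j \right)} = c j$ ($P{\left(c,j \right)} = j c = c j$)
$\frac{\left(-12\right) \left(P{\left(29,44 \right)} - 857\right)}{85501} = \frac{\left(-12\right) \left(29 \cdot 44 - 857\right)}{85501} = - 12 \left(1276 - 857\right) \frac{1}{85501} = \left(-12\right) 419 \cdot \frac{1}{85501} = \left(-5028\right) \frac{1}{85501} = - \frac{5028}{85501}$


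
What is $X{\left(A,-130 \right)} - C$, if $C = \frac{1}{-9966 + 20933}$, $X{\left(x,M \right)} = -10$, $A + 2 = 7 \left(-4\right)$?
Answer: $- \frac{109671}{10967} \approx -10.0$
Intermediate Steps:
$A = -30$ ($A = -2 + 7 \left(-4\right) = -2 - 28 = -30$)
$C = \frac{1}{10967} \approx 9.1183 \cdot 10^{-5}$
$X{\left(A,-130 \right)} - C = -10 - \frac{1}{10967} = - \frac{109671}{10967}$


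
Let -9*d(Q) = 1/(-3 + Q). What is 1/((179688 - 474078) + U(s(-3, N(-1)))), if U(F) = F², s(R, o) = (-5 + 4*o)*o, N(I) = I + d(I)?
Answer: -6561/1931002790 ≈ -3.3977e-6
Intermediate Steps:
d(Q) = -1/(9*(-3 + Q))
N(I) = I - 1/(-27 + 9*I)
s(R, o) = o*(-5 + 4*o)
1/((179688 - 474078) + U(s(-3, N(-1)))) = 1/((179688 - 474078) + (((-⅑ - (-3 - 1))/(-3 - 1))*(-5 + 4*((-⅑ - (-3 - 1))/(-3 - 1))))²) = 1/(-294390 + (((-⅑ - 1*(-4))/(-4))*(-5 + 4*((-⅑ - 1*(-4))/(-4))))²) = 1/(-294390 + ((-(-⅑ + 4)/4)*(-5 + 4*(-(-⅑ + 4)/4)))²) = 1/(-294390 + ((-¼*35/9)*(-5 + 4*(-¼*35/9)))²) = 1/(-294390 + (-35*(-5 + 4*(-35/36))/36)²) = 1/(-294390 + (-35*(-5 - 35/9)/36)²) = 1/(-294390 + (-35/36*(-80/9))²) = 1/(-294390 + (700/81)²) = 1/(-294390 + 490000/6561) = 1/(-1931002790/6561) = -6561/1931002790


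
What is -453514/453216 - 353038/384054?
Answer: -9282675999/4834983824 ≈ -1.9199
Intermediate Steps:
-453514/453216 - 353038/384054 = -453514*1/453216 - 353038*1/384054 = -226757/226608 - 176519/192027 = -9282675999/4834983824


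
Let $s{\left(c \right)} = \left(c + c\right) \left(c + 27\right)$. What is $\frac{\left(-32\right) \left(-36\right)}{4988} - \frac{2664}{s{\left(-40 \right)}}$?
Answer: $- \frac{377811}{162110} \approx -2.3306$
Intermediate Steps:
$s{\left(c \right)} = 2 c \left(27 + c\right)$
$\frac{\left(-32\right) \left(-36\right)}{4988} - \frac{2664}{s{\left(-40 \right)}} = \frac{\left(-32\right) \left(-36\right)}{4988} - \frac{2664}{2 \left(-40\right) \left(27 - 40\right)} = 1152 \cdot \frac{1}{4988} - \frac{2664}{2 \left(-40\right) \left(-13\right)} = \frac{288}{1247} - \frac{2664}{1040} = \frac{288}{1247} - \frac{333}{130} = - \frac{377811}{162110}$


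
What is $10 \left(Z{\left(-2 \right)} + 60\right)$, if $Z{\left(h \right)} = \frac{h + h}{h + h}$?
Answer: $610$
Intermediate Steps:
$Z{\left(h \right)} = 1$ ($Z{\left(h \right)} = \frac{2 h}{2 h} = 2 h \frac{1}{2 h} = 1$)
$10 \left(Z{\left(-2 \right)} + 60\right) = 10 \left(1 + 60\right) = 10 \cdot 61 = 610$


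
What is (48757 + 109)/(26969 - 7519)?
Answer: 24433/9725 ≈ 2.5124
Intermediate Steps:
(48757 + 109)/(26969 - 7519) = 48866/19450 = 48866*(1/19450) = 24433/9725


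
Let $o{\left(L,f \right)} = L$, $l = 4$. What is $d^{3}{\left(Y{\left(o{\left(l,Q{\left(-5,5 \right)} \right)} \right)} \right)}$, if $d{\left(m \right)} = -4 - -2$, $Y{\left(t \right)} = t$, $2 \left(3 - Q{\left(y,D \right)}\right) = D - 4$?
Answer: $-8$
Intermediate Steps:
$Q{\left(y,D \right)} = 5 - \frac{D}{2}$ ($Q{\left(y,D \right)} = 3 - \frac{D - 4}{2} = 3 - \frac{-4 + D}{2} = 3 - \left(-2 + \frac{D}{2}\right) = 5 - \frac{D}{2}$)
$d{\left(m \right)} = -2$ ($d{\left(m \right)} = -4 + 2 = -2$)
$d^{3}{\left(Y{\left(o{\left(l,Q{\left(-5,5 \right)} \right)} \right)} \right)} = \left(-2\right)^{3} = -8$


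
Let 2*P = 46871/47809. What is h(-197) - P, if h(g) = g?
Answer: -18883617/95618 ≈ -197.49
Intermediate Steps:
P = 46871/95618 (P = (46871/47809)/2 = (46871*(1/47809))/2 = (½)*(46871/47809) = 46871/95618 ≈ 0.49019)
h(-197) - P = -197 - 1*46871/95618 = -197 - 46871/95618 = -18883617/95618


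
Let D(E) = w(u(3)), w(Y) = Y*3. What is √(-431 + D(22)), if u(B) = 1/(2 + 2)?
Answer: I*√1721/2 ≈ 20.742*I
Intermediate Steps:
u(B) = ¼ (u(B) = 1/4 = ¼)
w(Y) = 3*Y
D(E) = ¾ (D(E) = 3*(¼) = ¾)
√(-431 + D(22)) = √(-431 + ¾) = √(-1721/4) = I*√1721/2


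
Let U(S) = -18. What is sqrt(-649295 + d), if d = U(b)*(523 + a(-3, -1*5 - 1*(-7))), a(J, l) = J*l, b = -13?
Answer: I*sqrt(658601) ≈ 811.54*I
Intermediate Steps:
d = -9306 (d = -18*(523 - 3*(-1*5 - 1*(-7))) = -18*(523 - 3*(-5 + 7)) = -18*(523 - 3*2) = -18*(523 - 6) = -18*517 = -9306)
sqrt(-649295 + d) = sqrt(-649295 - 9306) = sqrt(-658601) = I*sqrt(658601)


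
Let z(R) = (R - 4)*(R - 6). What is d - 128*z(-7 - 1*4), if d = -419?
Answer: -33059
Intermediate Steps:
z(R) = (-6 + R)*(-4 + R) (z(R) = (-4 + R)*(-6 + R) = (-6 + R)*(-4 + R))
d - 128*z(-7 - 1*4) = -419 - 128*(24 + (-7 - 1*4)² - 10*(-7 - 1*4)) = -419 - 128*(24 + (-7 - 4)² - 10*(-7 - 4)) = -419 - 128*(24 + (-11)² - 10*(-11)) = -419 - 128*(24 + 121 + 110) = -419 - 128*255 = -419 - 32640 = -33059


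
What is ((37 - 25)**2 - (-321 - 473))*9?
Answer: 8442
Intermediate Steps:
((37 - 25)**2 - (-321 - 473))*9 = (12**2 - 1*(-794))*9 = (144 + 794)*9 = 938*9 = 8442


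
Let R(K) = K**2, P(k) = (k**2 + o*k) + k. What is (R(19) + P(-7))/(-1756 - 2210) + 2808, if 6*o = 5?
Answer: 66816785/23796 ≈ 2807.9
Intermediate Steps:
o = 5/6 (o = (1/6)*5 = 5/6 ≈ 0.83333)
P(k) = k**2 + 11*k/6 (P(k) = (k**2 + 5*k/6) + k = k**2 + 11*k/6)
(R(19) + P(-7))/(-1756 - 2210) + 2808 = (19**2 + (1/6)*(-7)*(11 + 6*(-7)))/(-1756 - 2210) + 2808 = (361 + (1/6)*(-7)*(11 - 42))/(-3966) + 2808 = (361 + (1/6)*(-7)*(-31))*(-1/3966) + 2808 = (361 + 217/6)*(-1/3966) + 2808 = (2383/6)*(-1/3966) + 2808 = -2383/23796 + 2808 = 66816785/23796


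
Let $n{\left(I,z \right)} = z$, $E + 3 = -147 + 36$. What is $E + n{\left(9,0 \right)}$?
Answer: $-114$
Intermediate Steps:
$E = -114$ ($E = -3 + \left(-147 + 36\right) = -3 - 111 = -114$)
$E + n{\left(9,0 \right)} = -114 + 0 = -114$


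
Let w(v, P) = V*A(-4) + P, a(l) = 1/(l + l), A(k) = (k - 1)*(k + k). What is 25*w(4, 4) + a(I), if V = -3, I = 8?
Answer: -46399/16 ≈ -2899.9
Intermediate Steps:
A(k) = 2*k*(-1 + k) (A(k) = (-1 + k)*(2*k) = 2*k*(-1 + k))
a(l) = 1/(2*l)
w(v, P) = -120 + P (w(v, P) = -6*(-4)*(-1 - 4) + P = -6*(-4)*(-5) + P = -3*40 + P = -120 + P)
25*w(4, 4) + a(I) = 25*(-120 + 4) + (½)/8 = 25*(-116) + (½)*(⅛) = -2900 + 1/16 = -46399/16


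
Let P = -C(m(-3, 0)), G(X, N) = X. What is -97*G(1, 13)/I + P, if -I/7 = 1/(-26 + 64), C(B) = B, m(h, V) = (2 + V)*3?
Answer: 3644/7 ≈ 520.57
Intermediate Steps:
m(h, V) = 6 + 3*V
I = -7/38 (I = -7/(-26 + 64) = -7/38 ≈ -0.18421)
P = -6 (P = -(6 + 3*0) = -(6 + 0) = -1*6 = -6)
-97*G(1, 13)/I + P = -97/(-7/38) - 6 = -97*(-38)/7 - 6 = -97*(-38/7) - 6 = 3686/7 - 6 = 3644/7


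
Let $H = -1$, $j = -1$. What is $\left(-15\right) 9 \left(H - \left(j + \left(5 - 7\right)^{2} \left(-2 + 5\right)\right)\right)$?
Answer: $1620$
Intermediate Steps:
$\left(-15\right) 9 \left(H - \left(j + \left(5 - 7\right)^{2} \left(-2 + 5\right)\right)\right) = \left(-15\right) 9 \left(-1 - \left(-1 + \left(5 - 7\right)^{2} \left(-2 + 5\right)\right)\right) = - 135 \left(-1 - \left(-1 + \left(5 - 7\right)^{2} \cdot 3\right)\right) = - 135 \left(-1 - \left(-1 + \left(-2\right)^{2} \cdot 3\right)\right) = - 135 \left(-1 - \left(-1 + 4 \cdot 3\right)\right) = - 135 \left(-1 - \left(-1 + 12\right)\right) = - 135 \left(-1 - 11\right) = \left(-135\right) \left(-12\right) = 1620$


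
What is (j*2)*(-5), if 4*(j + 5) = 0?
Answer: 50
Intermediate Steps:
j = -5 (j = -5 + (1/4)*0 = -5 + 0 = -5)
(j*2)*(-5) = -5*2*(-5) = -10*(-5) = 50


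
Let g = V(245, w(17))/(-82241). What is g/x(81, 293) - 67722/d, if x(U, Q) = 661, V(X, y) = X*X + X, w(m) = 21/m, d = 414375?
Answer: -1235476802524/7508654700625 ≈ -0.16454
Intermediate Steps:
V(X, y) = X + X² (V(X, y) = X² + X = X + X²)
g = -60270/82241 (g = (245*(1 + 245))/(-82241) = (245*246)*(-1/82241) = 60270*(-1/82241) = -60270/82241 ≈ -0.73285)
g/x(81, 293) - 67722/d = -60270/82241/661 - 67722/414375 = -60270/82241*1/661 - 67722*1/414375 = -60270/54361301 - 22574/138125 = -1235476802524/7508654700625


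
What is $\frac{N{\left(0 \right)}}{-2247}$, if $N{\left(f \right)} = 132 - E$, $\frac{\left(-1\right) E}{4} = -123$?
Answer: $\frac{120}{749} \approx 0.16021$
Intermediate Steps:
$E = 492$ ($E = \left(-4\right) \left(-123\right) = 492$)
$N{\left(f \right)} = -360$ ($N{\left(f \right)} = 132 - 492 = -360$)
$\frac{N{\left(0 \right)}}{-2247} = - \frac{360}{-2247} = \left(-360\right) \left(- \frac{1}{2247}\right) = \frac{120}{749}$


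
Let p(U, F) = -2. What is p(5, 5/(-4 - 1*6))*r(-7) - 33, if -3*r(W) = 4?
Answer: -91/3 ≈ -30.333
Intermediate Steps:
r(W) = -4/3 (r(W) = -1/3*4 = -4/3)
p(5, 5/(-4 - 1*6))*r(-7) - 33 = -2*(-4/3) - 33 = 8/3 - 33 = -91/3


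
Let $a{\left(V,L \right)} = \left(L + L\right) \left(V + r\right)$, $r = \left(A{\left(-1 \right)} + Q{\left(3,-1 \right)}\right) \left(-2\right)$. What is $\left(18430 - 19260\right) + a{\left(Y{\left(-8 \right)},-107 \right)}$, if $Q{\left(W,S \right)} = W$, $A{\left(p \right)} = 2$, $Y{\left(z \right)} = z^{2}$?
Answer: $-12386$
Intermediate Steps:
$r = -10$ ($r = \left(2 + 3\right) \left(-2\right) = 5 \left(-2\right) = -10$)
$a{\left(V,L \right)} = 2 L \left(-10 + V\right)$ ($a{\left(V,L \right)} = \left(L + L\right) \left(V - 10\right) = 2 L \left(-10 + V\right)$)
$\left(18430 - 19260\right) + a{\left(Y{\left(-8 \right)},-107 \right)} = \left(18430 - 19260\right) + 2 \left(-107\right) \left(-10 + \left(-8\right)^{2}\right) = -830 + 2 \left(-107\right) \left(-10 + 64\right) = -830 + 2 \left(-107\right) 54 = -830 - 11556 = -12386$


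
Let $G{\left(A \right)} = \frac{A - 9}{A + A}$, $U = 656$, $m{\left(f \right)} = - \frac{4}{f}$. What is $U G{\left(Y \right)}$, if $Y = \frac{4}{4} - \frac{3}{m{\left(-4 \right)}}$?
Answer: $1804$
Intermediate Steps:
$Y = -2$ ($Y = \frac{4}{4} - \frac{3}{\left(-4\right) \frac{1}{-4}} = 4 \cdot \frac{1}{4} - \frac{3}{\left(-4\right) \left(- \frac{1}{4}\right)} = 1 - \frac{3}{1} = 1 - 3 = -2$)
$G{\left(A \right)} = \frac{-9 + A}{2 A}$
$U G{\left(Y \right)} = 656 \frac{-9 - 2}{2 \left(-2\right)} = 656 \cdot \frac{1}{2} \left(- \frac{1}{2}\right) \left(-11\right) = 656 \cdot \frac{11}{4} = 1804$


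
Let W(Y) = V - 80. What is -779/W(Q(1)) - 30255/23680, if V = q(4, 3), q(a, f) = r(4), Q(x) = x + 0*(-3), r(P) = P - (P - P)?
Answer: 42493/4736 ≈ 8.9723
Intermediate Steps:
r(P) = P (r(P) = P - 1*0 = P + 0 = P)
Q(x) = x (Q(x) = x + 0 = x)
q(a, f) = 4
V = 4
W(Y) = -76 (W(Y) = 4 - 80 = -76)
-779/W(Q(1)) - 30255/23680 = -779/(-76) - 30255/23680 = -779*(-1/76) - 30255*1/23680 = 41/4 - 6051/4736 = 42493/4736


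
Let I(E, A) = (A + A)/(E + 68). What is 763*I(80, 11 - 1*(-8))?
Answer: 14497/74 ≈ 195.91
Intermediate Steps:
I(E, A) = 2*A/(68 + E) (I(E, A) = (2*A)/(68 + E) = 2*A/(68 + E))
763*I(80, 11 - 1*(-8)) = 763*(2*(11 - 1*(-8))/(68 + 80)) = 763*(2*(11 + 8)/148) = 763*(2*19*(1/148)) = 763*(19/74) = 14497/74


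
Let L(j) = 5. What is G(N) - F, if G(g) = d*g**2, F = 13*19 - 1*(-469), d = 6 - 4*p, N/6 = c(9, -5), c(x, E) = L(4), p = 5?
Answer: -13316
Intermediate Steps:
c(x, E) = 5
N = 30 (N = 6*5 = 30)
d = -14 (d = 6 - 4*5 = 6 - 20 = -14)
F = 716 (F = 247 + 469 = 716)
G(g) = -14*g**2
G(N) - F = -14*30**2 - 1*716 = -14*900 - 716 = -12600 - 716 = -13316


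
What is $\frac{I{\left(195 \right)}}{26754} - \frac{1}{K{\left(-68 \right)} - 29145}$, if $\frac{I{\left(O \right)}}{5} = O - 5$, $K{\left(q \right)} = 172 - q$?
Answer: $\frac{1527028}{42962465} \approx 0.035543$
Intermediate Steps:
$I{\left(O \right)} = -25 + 5 O$ ($I{\left(O \right)} = 5 \left(O - 5\right) = 5 \left(-5 + O\right) = -25 + 5 O$)
$\frac{I{\left(195 \right)}}{26754} - \frac{1}{K{\left(-68 \right)} - 29145} = \frac{-25 + 5 \cdot 195}{26754} - \frac{1}{\left(172 - -68\right) - 29145} = \left(-25 + 975\right) \frac{1}{26754} - \frac{1}{\left(172 + 68\right) - 29145} = 950 \cdot \frac{1}{26754} - \frac{1}{240 - 29145} = \frac{475}{13377} - \frac{1}{-28905} = \frac{475}{13377} - - \frac{1}{28905} = \frac{475}{13377} + \frac{1}{28905} = \frac{1527028}{42962465}$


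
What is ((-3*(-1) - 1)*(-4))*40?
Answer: -320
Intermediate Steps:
((-3*(-1) - 1)*(-4))*40 = ((3 - 1)*(-4))*40 = (2*(-4))*40 = -8*40 = -320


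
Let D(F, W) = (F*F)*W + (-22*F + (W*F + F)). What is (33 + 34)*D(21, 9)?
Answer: 249039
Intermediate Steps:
D(F, W) = -21*F + F*W + W*F² (D(F, W) = F²*W + (-22*F + (F*W + F)) = W*F² + (-22*F + (F + F*W)) = W*F² + (-21*F + F*W) = -21*F + F*W + W*F²)
(33 + 34)*D(21, 9) = (33 + 34)*(21*(-21 + 9 + 21*9)) = 67*(21*(-21 + 9 + 189)) = 67*(21*177) = 67*3717 = 249039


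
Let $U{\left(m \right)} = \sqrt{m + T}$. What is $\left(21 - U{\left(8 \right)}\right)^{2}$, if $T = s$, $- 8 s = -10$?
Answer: $\frac{\left(42 - \sqrt{37}\right)^{2}}{4} \approx 322.51$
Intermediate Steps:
$s = \frac{5}{4}$ ($s = \left(- \frac{1}{8}\right) \left(-10\right) = \frac{5}{4} \approx 1.25$)
$T = \frac{5}{4} \approx 1.25$
$U{\left(m \right)} = \sqrt{\frac{5}{4} + m}$ ($U{\left(m \right)} = \sqrt{m + \frac{5}{4}} = \sqrt{\frac{5}{4} + m}$)
$\left(21 - U{\left(8 \right)}\right)^{2} = \left(21 - \frac{\sqrt{5 + 4 \cdot 8}}{2}\right)^{2} = \left(21 - \frac{\sqrt{5 + 32}}{2}\right)^{2} = \left(21 - \frac{\sqrt{37}}{2}\right)^{2}$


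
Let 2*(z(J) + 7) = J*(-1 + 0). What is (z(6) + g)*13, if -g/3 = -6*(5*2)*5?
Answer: 11570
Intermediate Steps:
z(J) = -7 - J/2 (z(J) = -7 + (J*(-1 + 0))/2 = -7 + (J*(-1))/2 = -7 + (-J)/2 = -7 - J/2)
g = 900 (g = -(-3)*6*((5*2)*5) = -(-3)*6*(10*5) = -(-3)*6*50 = -(-3)*300 = -3*(-300) = 900)
(z(6) + g)*13 = ((-7 - ½*6) + 900)*13 = ((-7 - 3) + 900)*13 = (-10 + 900)*13 = 890*13 = 11570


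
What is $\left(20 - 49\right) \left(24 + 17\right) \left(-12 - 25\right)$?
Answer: $43993$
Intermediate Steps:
$\left(20 - 49\right) \left(24 + 17\right) \left(-12 - 25\right) = - 29 \cdot 41 \left(-37\right) = \left(-29\right) \left(-1517\right) = 43993$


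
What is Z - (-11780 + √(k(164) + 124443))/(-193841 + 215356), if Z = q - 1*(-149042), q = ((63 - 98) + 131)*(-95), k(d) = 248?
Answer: 602086722/4303 - √124691/21515 ≈ 1.3992e+5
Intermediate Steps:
q = -9120 (q = (-35 + 131)*(-95) = 96*(-95) = -9120)
Z = 139922 (Z = -9120 - 1*(-149042) = -9120 + 149042 = 139922)
Z - (-11780 + √(k(164) + 124443))/(-193841 + 215356) = 139922 - (-11780 + √(248 + 124443))/(-193841 + 215356) = 139922 - (-11780 + √124691)/21515 = 139922 - (-2356/4303 + √124691/21515) = 139922 + (2356/4303 - √124691/21515) = 602086722/4303 - √124691/21515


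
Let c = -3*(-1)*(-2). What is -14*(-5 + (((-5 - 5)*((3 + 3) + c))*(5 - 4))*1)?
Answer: 70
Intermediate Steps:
c = -6 (c = 3*(-2) = -6)
-14*(-5 + (((-5 - 5)*((3 + 3) + c))*(5 - 4))*1) = -14*(-5 + (((-5 - 5)*((3 + 3) - 6))*(5 - 4))*1) = -14*(-5 + (-10*(6 - 6)*1)*1) = -14*(-5 + (-10*0*1)*1) = -14*(-5 + (0*1)*1) = -14*(-5 + 0*1) = -14*(-5 + 0) = -14*(-5) = 70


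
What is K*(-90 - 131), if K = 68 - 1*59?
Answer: -1989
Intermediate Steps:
K = 9 (K = 68 - 59 = 9)
K*(-90 - 131) = 9*(-90 - 131) = 9*(-221) = -1989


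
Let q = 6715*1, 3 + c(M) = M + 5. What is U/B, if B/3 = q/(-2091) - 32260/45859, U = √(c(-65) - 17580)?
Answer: -1880219*I*√17643/22082285 ≈ -11.31*I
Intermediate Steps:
c(M) = 2 + M (c(M) = -3 + (M + 5) = -3 + (5 + M) = 2 + M)
q = 6715
U = I*√17643 (U = √((2 - 65) - 17580) = √(-63 - 17580) = √(-17643) = I*√17643 ≈ 132.83*I)
B = -22082285/1880219 (B = 3*(6715/(-2091) - 32260/45859) = 3*(6715*(-1/2091) - 32260*1/45859) = 3*(-395/123 - 32260/45859) = 3*(-22082285/5640657) = -22082285/1880219 ≈ -11.745)
U/B = (I*√17643)/(-22082285/1880219) = (I*√17643)*(-1880219/22082285) = -1880219*I*√17643/22082285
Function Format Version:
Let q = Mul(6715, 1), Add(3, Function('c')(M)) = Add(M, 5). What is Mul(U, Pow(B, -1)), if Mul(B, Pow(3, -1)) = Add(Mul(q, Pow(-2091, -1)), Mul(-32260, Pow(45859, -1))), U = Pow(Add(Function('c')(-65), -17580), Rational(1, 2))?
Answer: Mul(Rational(-1880219, 22082285), I, Pow(17643, Rational(1, 2))) ≈ Mul(-11.310, I)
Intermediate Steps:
Function('c')(M) = Add(2, M) (Function('c')(M) = Add(-3, Add(M, 5)) = Add(-3, Add(5, M)) = Add(2, M))
q = 6715
U = Mul(I, Pow(17643, Rational(1, 2))) (U = Pow(Add(Add(2, -65), -17580), Rational(1, 2)) = Pow(Add(-63, -17580), Rational(1, 2)) = Pow(-17643, Rational(1, 2)) = Mul(I, Pow(17643, Rational(1, 2))) ≈ Mul(132.83, I))
B = Rational(-22082285, 1880219) (B = Mul(3, Add(Mul(6715, Pow(-2091, -1)), Mul(-32260, Pow(45859, -1)))) = Mul(3, Add(Mul(6715, Rational(-1, 2091)), Mul(-32260, Rational(1, 45859)))) = Mul(3, Add(Rational(-395, 123), Rational(-32260, 45859))) = Mul(3, Rational(-22082285, 5640657)) = Rational(-22082285, 1880219) ≈ -11.745)
Mul(U, Pow(B, -1)) = Mul(Mul(I, Pow(17643, Rational(1, 2))), Pow(Rational(-22082285, 1880219), -1)) = Mul(Mul(I, Pow(17643, Rational(1, 2))), Rational(-1880219, 22082285)) = Mul(Rational(-1880219, 22082285), I, Pow(17643, Rational(1, 2)))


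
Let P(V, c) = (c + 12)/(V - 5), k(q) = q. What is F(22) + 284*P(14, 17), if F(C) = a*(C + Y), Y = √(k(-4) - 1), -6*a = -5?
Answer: 8401/9 + 5*I*√5/6 ≈ 933.44 + 1.8634*I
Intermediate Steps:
a = ⅚ (a = -⅙*(-5) = ⅚ ≈ 0.83333)
P(V, c) = (12 + c)/(-5 + V)
Y = I*√5 (Y = √(-4 - 1) = √(-5) = I*√5 ≈ 2.2361*I)
F(C) = 5*C/6 + 5*I*√5/6 (F(C) = 5*(C + I*√5)/6 = 5*C/6 + 5*I*√5/6)
F(22) + 284*P(14, 17) = ((⅚)*22 + 5*I*√5/6) + 284*((12 + 17)/(-5 + 14)) = (55/3 + 5*I*√5/6) + 284*(29/9) = (55/3 + 5*I*√5/6) + 8236/9 = 8401/9 + 5*I*√5/6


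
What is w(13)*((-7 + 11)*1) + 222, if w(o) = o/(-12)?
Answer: 653/3 ≈ 217.67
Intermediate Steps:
w(o) = -o/12 (w(o) = o*(-1/12) = -o/12)
w(13)*((-7 + 11)*1) + 222 = (-1/12*13)*((-7 + 11)*1) + 222 = -13/3 + 222 = 653/3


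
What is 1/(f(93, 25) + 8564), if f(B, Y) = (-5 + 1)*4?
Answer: 1/8548 ≈ 0.00011699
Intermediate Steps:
f(B, Y) = -16 (f(B, Y) = -4*4 = -16)
1/(f(93, 25) + 8564) = 1/(-16 + 8564) = 1/8548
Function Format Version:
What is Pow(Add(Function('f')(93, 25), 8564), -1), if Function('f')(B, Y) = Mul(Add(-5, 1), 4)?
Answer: Rational(1, 8548) ≈ 0.00011699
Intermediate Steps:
Function('f')(B, Y) = -16 (Function('f')(B, Y) = Mul(-4, 4) = -16)
Pow(Add(Function('f')(93, 25), 8564), -1) = Pow(Add(-16, 8564), -1) = Pow(8548, -1) = Rational(1, 8548)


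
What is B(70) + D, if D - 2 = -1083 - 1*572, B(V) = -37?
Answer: -1690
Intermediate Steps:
D = -1653 (D = 2 + (-1083 - 1*572) = 2 + (-1083 - 572) = 2 - 1655 = -1653)
B(70) + D = -37 - 1653 = -1690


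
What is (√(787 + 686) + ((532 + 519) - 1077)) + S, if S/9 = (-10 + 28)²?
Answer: 2890 + √1473 ≈ 2928.4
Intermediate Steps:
S = 2916 (S = 9*(-10 + 28)² = 9*18² = 9*324 = 2916)
(√(787 + 686) + ((532 + 519) - 1077)) + S = (√(787 + 686) + ((532 + 519) - 1077)) + 2916 = (√1473 + (1051 - 1077)) + 2916 = (√1473 - 26) + 2916 = (-26 + √1473) + 2916 = 2890 + √1473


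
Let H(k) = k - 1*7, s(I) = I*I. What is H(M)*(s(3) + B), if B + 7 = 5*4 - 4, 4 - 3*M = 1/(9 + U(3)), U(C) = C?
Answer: -205/2 ≈ -102.50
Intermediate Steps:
s(I) = I²
M = 47/36 (M = 4/3 - 1/(3*(9 + 3)) = 4/3 - ⅓/12 = 4/3 - ⅓*1/12 = 4/3 - 1/36 = 47/36 ≈ 1.3056)
H(k) = -7 + k (H(k) = k - 7 = -7 + k)
B = 9 (B = -7 + (5*4 - 4) = -7 + (20 - 4) = -7 + 16 = 9)
H(M)*(s(3) + B) = (-7 + 47/36)*(3² + 9) = -205*(9 + 9)/36 = -205/36*18 = -205/2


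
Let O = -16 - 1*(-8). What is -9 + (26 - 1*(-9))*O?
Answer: -289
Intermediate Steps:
O = -8 (O = -16 + 8 = -8)
-9 + (26 - 1*(-9))*O = -9 + (26 - 1*(-9))*(-8) = -9 + (26 + 9)*(-8) = -9 + 35*(-8) = -9 - 280 = -289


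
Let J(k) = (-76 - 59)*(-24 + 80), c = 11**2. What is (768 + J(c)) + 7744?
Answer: 952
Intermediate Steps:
c = 121
J(k) = -7560 (J(k) = -135*56 = -7560)
(768 + J(c)) + 7744 = (768 - 7560) + 7744 = -6792 + 7744 = 952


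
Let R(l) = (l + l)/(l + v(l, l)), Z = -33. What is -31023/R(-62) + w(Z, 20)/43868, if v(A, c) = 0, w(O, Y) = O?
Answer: -61859865/3988 ≈ -15512.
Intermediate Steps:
R(l) = 2 (R(l) = (l + l)/(l + 0) = (2*l)/l = 2)
-31023/R(-62) + w(Z, 20)/43868 = -31023/2 - 33/43868 = -31023*½ - 33*1/43868 = -31023/2 - 3/3988 = -61859865/3988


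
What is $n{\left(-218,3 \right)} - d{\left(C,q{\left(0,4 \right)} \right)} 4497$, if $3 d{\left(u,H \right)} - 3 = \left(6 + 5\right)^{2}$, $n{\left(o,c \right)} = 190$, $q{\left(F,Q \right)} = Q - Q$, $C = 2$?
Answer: $-185686$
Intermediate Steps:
$q{\left(F,Q \right)} = 0$
$d{\left(u,H \right)} = \frac{124}{3}$ ($d{\left(u,H \right)} = 1 + \frac{\left(6 + 5\right)^{2}}{3} = 1 + \frac{11^{2}}{3} = 1 + \frac{1}{3} \cdot 121 = 1 + \frac{121}{3} = \frac{124}{3}$)
$n{\left(-218,3 \right)} - d{\left(C,q{\left(0,4 \right)} \right)} 4497 = 190 - \frac{124}{3} \cdot 4497 = 190 - 185876 = -185686$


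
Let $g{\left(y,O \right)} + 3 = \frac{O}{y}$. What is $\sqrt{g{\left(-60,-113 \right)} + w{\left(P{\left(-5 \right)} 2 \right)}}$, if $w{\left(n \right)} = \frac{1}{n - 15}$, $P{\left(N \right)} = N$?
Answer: $\frac{i \sqrt{1041}}{30} \approx 1.0755 i$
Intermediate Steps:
$g{\left(y,O \right)} = -3 + \frac{O}{y}$
$w{\left(n \right)} = \frac{1}{-15 + n}$
$\sqrt{g{\left(-60,-113 \right)} + w{\left(P{\left(-5 \right)} 2 \right)}} = \sqrt{\left(-3 - \frac{113}{-60}\right) + \frac{1}{-15 - 10}} = \sqrt{\left(-3 - - \frac{113}{60}\right) + \frac{1}{-15 - 10}} = \sqrt{\left(-3 + \frac{113}{60}\right) + \frac{1}{-25}} = \sqrt{- \frac{67}{60} - \frac{1}{25}} = \sqrt{- \frac{347}{300}} = \frac{i \sqrt{1041}}{30}$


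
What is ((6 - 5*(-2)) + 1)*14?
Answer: 238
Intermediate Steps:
((6 - 5*(-2)) + 1)*14 = ((6 + 10) + 1)*14 = (16 + 1)*14 = 17*14 = 238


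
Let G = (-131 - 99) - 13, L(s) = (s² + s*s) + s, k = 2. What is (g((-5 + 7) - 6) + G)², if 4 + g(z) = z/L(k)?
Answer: 1530169/25 ≈ 61207.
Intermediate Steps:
L(s) = s + 2*s² (L(s) = (s² + s²) + s = 2*s² + s = s + 2*s²)
G = -243 (G = -230 - 13 = -243)
g(z) = -4 + z/10 (g(z) = -4 + z/((2*(1 + 2*2))) = -4 + z/((2*(1 + 4))) = -4 + z/((2*5)) = -4 + z/10)
(g((-5 + 7) - 6) + G)² = ((-4 + ((-5 + 7) - 6)/10) - 243)² = ((-4 + (2 - 6)/10) - 243)² = ((-4 + (⅒)*(-4)) - 243)² = ((-4 - ⅖) - 243)² = (-22/5 - 243)² = (-1237/5)² = 1530169/25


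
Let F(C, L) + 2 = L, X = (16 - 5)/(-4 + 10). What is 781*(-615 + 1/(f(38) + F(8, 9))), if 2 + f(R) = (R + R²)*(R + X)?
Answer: -28356836189/59038 ≈ -4.8032e+5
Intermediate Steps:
X = 11/6 ≈ 1.8333
F(C, L) = -2 + L
f(R) = -2 + (11/6 + R)*(R + R²) (f(R) = -2 + (R + R²)*(R + 11/6) = -2 + (R + R²)*(11/6 + R) = -2 + (11/6 + R)*(R + R²))
781*(-615 + 1/(f(38) + F(8, 9))) = 781*(-615 + 1/((-2 + 38³ + (11/6)*38 + (17/6)*38²) + (-2 + 9))) = 781*(-615 + 1/((-2 + 54872 + 209/3 + (17/6)*1444) + 7)) = 781*(-615 + 1/((-2 + 54872 + 209/3 + 12274/3) + 7)) = 781*(-615 + 1/(59031 + 7)) = 781*(-615 + 1/59038) = 781*(-36308369/59038) = -28356836189/59038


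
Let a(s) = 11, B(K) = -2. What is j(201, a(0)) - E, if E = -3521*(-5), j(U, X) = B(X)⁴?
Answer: -17589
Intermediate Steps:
j(U, X) = 16 (j(U, X) = (-2)⁴ = 16)
E = 17605
j(201, a(0)) - E = 16 - 1*17605 = 16 - 17605 = -17589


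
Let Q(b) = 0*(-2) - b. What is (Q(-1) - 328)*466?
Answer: -152382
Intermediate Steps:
Q(b) = -b (Q(b) = 0 - b = -b)
(Q(-1) - 328)*466 = (-1*(-1) - 328)*466 = (1 - 328)*466 = -327*466 = -152382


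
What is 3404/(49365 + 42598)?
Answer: 3404/91963 ≈ 0.037015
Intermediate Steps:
3404/(49365 + 42598) = 3404/91963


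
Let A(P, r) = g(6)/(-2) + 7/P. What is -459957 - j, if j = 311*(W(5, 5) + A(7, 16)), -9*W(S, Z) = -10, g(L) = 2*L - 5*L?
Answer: -4170713/9 ≈ -4.6341e+5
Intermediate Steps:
g(L) = -3*L
W(S, Z) = 10/9 (W(S, Z) = -⅑*(-10) = 10/9)
A(P, r) = 9 + 7/P (A(P, r) = -3*6/(-2) + 7/P = -18*(-½) + 7/P = 9 + 7/P)
j = 31100/9 (j = 311*(10/9 + (9 + 7/7)) = 311*(10/9 + (9 + 7*(⅐))) = 311*(10/9 + (9 + 1)) = 311*(10/9 + 10) = 311*(100/9) = 31100/9 ≈ 3455.6)
-459957 - j = -459957 - 1*31100/9 = -459957 - 31100/9 = -4170713/9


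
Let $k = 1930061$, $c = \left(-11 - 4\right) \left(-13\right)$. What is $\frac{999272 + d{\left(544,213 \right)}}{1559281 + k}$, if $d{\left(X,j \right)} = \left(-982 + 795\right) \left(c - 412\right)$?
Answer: $\frac{346617}{1163114} \approx 0.29801$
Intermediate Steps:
$c = 195$ ($c = \left(-15\right) \left(-13\right) = 195$)
$d{\left(X,j \right)} = 40579$ ($d{\left(X,j \right)} = \left(-982 + 795\right) \left(195 - 412\right) = \left(-187\right) \left(-217\right) = 40579$)
$\frac{999272 + d{\left(544,213 \right)}}{1559281 + k} = \frac{999272 + 40579}{1559281 + 1930061} = \frac{1039851}{3489342} = 1039851 \cdot \frac{1}{3489342} = \frac{346617}{1163114}$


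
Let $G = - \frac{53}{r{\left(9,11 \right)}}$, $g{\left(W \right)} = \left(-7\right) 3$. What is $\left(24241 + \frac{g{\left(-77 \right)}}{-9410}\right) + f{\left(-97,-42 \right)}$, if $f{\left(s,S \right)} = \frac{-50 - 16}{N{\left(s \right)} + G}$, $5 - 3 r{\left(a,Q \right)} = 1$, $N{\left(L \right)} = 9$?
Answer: $\frac{9353249151}{385810} \approx 24243.0$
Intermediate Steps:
$g{\left(W \right)} = -21$
$r{\left(a,Q \right)} = \frac{4}{3}$ ($r{\left(a,Q \right)} = \frac{5}{3} - \frac{1}{3} = \frac{4}{3}$)
$G = - \frac{159}{4}$ ($G = - \frac{53}{\frac{4}{3}} = \left(-53\right) \frac{3}{4} = - \frac{159}{4} \approx -39.75$)
$f{\left(s,S \right)} = \frac{88}{41}$ ($f{\left(s,S \right)} = \frac{-50 - 16}{9 - \frac{159}{4}} = - \frac{66}{- \frac{123}{4}} = \left(-66\right) \left(- \frac{4}{123}\right) = \frac{88}{41}$)
$\left(24241 + \frac{g{\left(-77 \right)}}{-9410}\right) + f{\left(-97,-42 \right)} = \left(24241 - \frac{21}{-9410}\right) + \frac{88}{41} = \left(24241 - - \frac{21}{9410}\right) + \frac{88}{41} = \left(24241 + \frac{21}{9410}\right) + \frac{88}{41} = \frac{228107831}{9410} + \frac{88}{41} = \frac{9353249151}{385810}$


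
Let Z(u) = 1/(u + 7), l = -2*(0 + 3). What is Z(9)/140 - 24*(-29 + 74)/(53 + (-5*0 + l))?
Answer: -2419153/105280 ≈ -22.978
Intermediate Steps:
l = -6 (l = -2*3 = -6)
Z(u) = 1/(7 + u)
Z(9)/140 - 24*(-29 + 74)/(53 + (-5*0 + l)) = 1/((7 + 9)*140) - 24*(-29 + 74)/(53 + (-5*0 - 6)) = (1/140)/16 - 1080/(53 + (0 - 6)) = (1/16)*(1/140) - 1080/(53 - 6) = 1/2240 - 1080/47 = -2419153/105280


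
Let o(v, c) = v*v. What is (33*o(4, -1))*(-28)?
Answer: -14784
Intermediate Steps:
o(v, c) = v²
(33*o(4, -1))*(-28) = (33*4²)*(-28) = (33*16)*(-28) = 528*(-28) = -14784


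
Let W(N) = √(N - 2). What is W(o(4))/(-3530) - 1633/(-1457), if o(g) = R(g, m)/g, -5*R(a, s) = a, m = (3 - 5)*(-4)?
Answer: 1633/1457 - I*√55/17650 ≈ 1.1208 - 0.00042018*I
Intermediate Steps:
m = 8 (m = -2*(-4) = 8)
R(a, s) = -a/5
o(g) = -⅕ (o(g) = (-g/5)/g = -⅕)
W(N) = √(-2 + N)
W(o(4))/(-3530) - 1633/(-1457) = √(-2 - ⅕)/(-3530) - 1633/(-1457) = √(-11/5)*(-1/3530) - 1633*(-1/1457) = (I*√55/5)*(-1/3530) + 1633/1457 = -I*√55/17650 + 1633/1457 = 1633/1457 - I*√55/17650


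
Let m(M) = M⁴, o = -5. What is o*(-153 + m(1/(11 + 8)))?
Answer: 99695560/130321 ≈ 765.00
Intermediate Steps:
o*(-153 + m(1/(11 + 8))) = -5*(-153 + (1/(11 + 8))⁴) = -5*(-153 + (1/19)⁴) = -5*(-153 + 1/130321) = -5*(-19939112/130321) = 99695560/130321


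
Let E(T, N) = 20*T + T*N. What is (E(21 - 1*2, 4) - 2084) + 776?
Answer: -852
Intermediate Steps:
E(T, N) = 20*T + N*T
(E(21 - 1*2, 4) - 2084) + 776 = ((21 - 1*2)*(20 + 4) - 2084) + 776 = ((21 - 2)*24 - 2084) + 776 = (19*24 - 2084) + 776 = (456 - 2084) + 776 = -1628 + 776 = -852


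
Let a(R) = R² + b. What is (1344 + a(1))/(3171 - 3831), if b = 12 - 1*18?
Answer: -1339/660 ≈ -2.0288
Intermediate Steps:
b = -6 (b = 12 - 18 = -6)
a(R) = -6 + R² (a(R) = R² - 6 = -6 + R²)
(1344 + a(1))/(3171 - 3831) = (1344 + (-6 + 1²))/(3171 - 3831) = (1344 + (-6 + 1))/(-660) = (1344 - 5)*(-1/660) = 1339*(-1/660) = -1339/660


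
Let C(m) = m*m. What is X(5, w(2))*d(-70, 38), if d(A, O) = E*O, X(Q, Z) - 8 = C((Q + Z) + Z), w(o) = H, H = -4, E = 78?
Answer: 50388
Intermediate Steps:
C(m) = m²
w(o) = -4
X(Q, Z) = 8 + (Q + 2*Z)² (X(Q, Z) = 8 + ((Q + Z) + Z)² = 8 + (Q + 2*Z)²)
d(A, O) = 78*O
X(5, w(2))*d(-70, 38) = (8 + (5 + 2*(-4))²)*(78*38) = (8 + (5 - 8)²)*2964 = (8 + (-3)²)*2964 = (8 + 9)*2964 = 17*2964 = 50388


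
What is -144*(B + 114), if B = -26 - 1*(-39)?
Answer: -18288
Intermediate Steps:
B = 13 (B = -26 + 39 = 13)
-144*(B + 114) = -144*(13 + 114) = -144*127 = -18288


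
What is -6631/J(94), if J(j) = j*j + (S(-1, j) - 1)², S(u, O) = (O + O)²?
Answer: -6631/1249136485 ≈ -5.3085e-6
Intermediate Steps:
S(u, O) = 4*O² (S(u, O) = (2*O)² = 4*O²)
J(j) = j² + (-1 + 4*j²)² (J(j) = j*j + (4*j² - 1)² = j² + (-1 + 4*j²)²)
-6631/J(94) = -6631/(94² + (-1 + 4*94²)²) = -6631/(8836 + (-1 + 4*8836)²) = -6631/(8836 + (-1 + 35344)²) = -6631/(8836 + 35343²) = -6631/(8836 + 1249127649) = -6631/1249136485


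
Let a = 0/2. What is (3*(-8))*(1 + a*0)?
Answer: -24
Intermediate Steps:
a = 0 (a = 0*(½) = 0)
(3*(-8))*(1 + a*0) = (3*(-8))*(1 + 0*0) = -24*(1 + 0) = -24*1 = -24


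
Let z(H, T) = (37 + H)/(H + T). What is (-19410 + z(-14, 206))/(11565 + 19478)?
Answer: -3726697/5960256 ≈ -0.62526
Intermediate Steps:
z(H, T) = (37 + H)/(H + T)
(-19410 + z(-14, 206))/(11565 + 19478) = (-19410 + (37 - 14)/(-14 + 206))/(11565 + 19478) = (-19410 + 23/192)/31043 = (-19410 + (1/192)*23)*(1/31043) = (-19410 + 23/192)*(1/31043) = -3726697/192*1/31043 = -3726697/5960256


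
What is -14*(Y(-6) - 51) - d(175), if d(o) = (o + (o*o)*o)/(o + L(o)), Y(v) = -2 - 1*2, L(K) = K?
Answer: -14543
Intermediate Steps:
Y(v) = -4 (Y(v) = -2 - 2 = -4)
d(o) = (o + o**3)/(2*o) (d(o) = (o + (o*o)*o)/(o + o) = (o + o**2*o)/((2*o)) = (o + o**3)*(1/(2*o)) = (o + o**3)/(2*o))
-14*(Y(-6) - 51) - d(175) = -14*(-4 - 51) - (1/2 + (1/2)*175**2) = -14*(-55) - (1/2 + (1/2)*30625) = 770 - (1/2 + 30625/2) = 770 - 1*15313 = 770 - 15313 = -14543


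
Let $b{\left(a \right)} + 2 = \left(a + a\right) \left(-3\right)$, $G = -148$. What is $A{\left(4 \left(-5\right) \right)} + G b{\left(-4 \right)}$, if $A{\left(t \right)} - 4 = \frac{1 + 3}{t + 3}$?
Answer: $- \frac{55288}{17} \approx -3252.2$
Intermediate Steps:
$b{\left(a \right)} = -2 - 6 a$ ($b{\left(a \right)} = -2 + \left(a + a\right) \left(-3\right) = -2 + 2 a \left(-3\right) = -2 - 6 a$)
$A{\left(t \right)} = 4 + \frac{4}{3 + t}$ ($A{\left(t \right)} = 4 + \frac{1 + 3}{t + 3} = 4 + \frac{4}{3 + t}$)
$A{\left(4 \left(-5\right) \right)} + G b{\left(-4 \right)} = \frac{4 \left(4 + 4 \left(-5\right)\right)}{3 + 4 \left(-5\right)} - 148 \left(-2 - -24\right) = \frac{4 \left(4 - 20\right)}{3 - 20} - 148 \left(-2 + 24\right) = 4 \frac{1}{-17} \left(-16\right) - 3256 = 4 \left(- \frac{1}{17}\right) \left(-16\right) - 3256 = \frac{64}{17} - 3256 = - \frac{55288}{17}$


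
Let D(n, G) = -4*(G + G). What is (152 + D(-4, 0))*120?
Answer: 18240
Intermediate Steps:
D(n, G) = -8*G
(152 + D(-4, 0))*120 = (152 - 8*0)*120 = (152 + 0)*120 = 152*120 = 18240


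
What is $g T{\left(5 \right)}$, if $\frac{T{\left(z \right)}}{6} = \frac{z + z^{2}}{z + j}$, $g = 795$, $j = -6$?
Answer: $-143100$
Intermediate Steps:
$T{\left(z \right)} = \frac{6 \left(z + z^{2}\right)}{-6 + z}$ ($T{\left(z \right)} = 6 \frac{z + z^{2}}{z - 6} = 6 \frac{z + z^{2}}{-6 + z} = \frac{6 \left(z + z^{2}\right)}{-6 + z}$)
$g T{\left(5 \right)} = 795 \cdot 6 \cdot 5 \frac{1}{-6 + 5} \left(1 + 5\right) = 795 \cdot 6 \cdot 5 \frac{1}{-1} \cdot 6 = 795 \cdot 6 \cdot 5 \left(-1\right) 6 = 795 \left(-180\right) = -143100$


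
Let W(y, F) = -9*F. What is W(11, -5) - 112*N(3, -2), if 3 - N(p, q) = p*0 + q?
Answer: -515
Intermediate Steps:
N(p, q) = 3 - q (N(p, q) = 3 - (p*0 + q) = 3 - (0 + q) = 3 - q)
W(11, -5) - 112*N(3, -2) = -9*(-5) - 112*(3 - 1*(-2)) = 45 - 112*(3 + 2) = 45 - 112*5 = 45 - 560 = -515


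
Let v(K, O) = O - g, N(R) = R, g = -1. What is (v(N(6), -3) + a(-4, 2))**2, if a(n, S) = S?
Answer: 0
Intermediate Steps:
v(K, O) = 1 + O (v(K, O) = O - 1*(-1) = O + 1 = 1 + O)
(v(N(6), -3) + a(-4, 2))**2 = ((1 - 3) + 2)**2 = (-2 + 2)**2 = 0**2 = 0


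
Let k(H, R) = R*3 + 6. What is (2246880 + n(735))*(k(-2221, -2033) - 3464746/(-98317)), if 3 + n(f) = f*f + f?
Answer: -1660382009520195/98317 ≈ -1.6888e+10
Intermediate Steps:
k(H, R) = 6 + 3*R (k(H, R) = 3*R + 6 = 6 + 3*R)
n(f) = -3 + f + f² (n(f) = -3 + (f*f + f) = -3 + (f² + f) = -3 + (f + f²) = -3 + f + f²)
(2246880 + n(735))*(k(-2221, -2033) - 3464746/(-98317)) = (2246880 + (-3 + 735 + 735²))*((6 + 3*(-2033)) - 3464746/(-98317)) = (2246880 + (-3 + 735 + 540225))*((6 - 6099) - 3464746*(-1/98317)) = (2246880 + 540957)*(-6093 + 3464746/98317) = 2787837*(-595580735/98317) = -1660382009520195/98317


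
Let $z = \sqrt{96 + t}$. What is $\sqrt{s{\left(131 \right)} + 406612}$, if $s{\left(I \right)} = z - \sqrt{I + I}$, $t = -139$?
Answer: $\sqrt{406612 - \sqrt{262} + i \sqrt{43}} \approx 637.65 + 0.005 i$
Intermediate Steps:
$z = i \sqrt{43}$ ($z = \sqrt{96 - 139} = \sqrt{-43} = i \sqrt{43} \approx 6.5574 i$)
$s{\left(I \right)} = i \sqrt{43} - \sqrt{2} \sqrt{I}$ ($s{\left(I \right)} = i \sqrt{43} - \sqrt{I + I} = i \sqrt{43} - \sqrt{2 I} = i \sqrt{43} - \sqrt{2} \sqrt{I}$)
$\sqrt{s{\left(131 \right)} + 406612} = \sqrt{\left(i \sqrt{43} - \sqrt{2} \sqrt{131}\right) + 406612} = \sqrt{\left(i \sqrt{43} - \sqrt{262}\right) + 406612} = \sqrt{\left(- \sqrt{262} + i \sqrt{43}\right) + 406612} = \sqrt{406612 - \sqrt{262} + i \sqrt{43}}$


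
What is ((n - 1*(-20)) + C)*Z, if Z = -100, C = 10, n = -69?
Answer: 3900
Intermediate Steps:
((n - 1*(-20)) + C)*Z = ((-69 - 1*(-20)) + 10)*(-100) = ((-69 + 20) + 10)*(-100) = (-49 + 10)*(-100) = -39*(-100) = 3900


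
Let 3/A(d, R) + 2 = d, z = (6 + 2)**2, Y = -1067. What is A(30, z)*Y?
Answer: -3201/28 ≈ -114.32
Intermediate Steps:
z = 64 (z = 8**2 = 64)
A(d, R) = 3/(-2 + d)
A(30, z)*Y = (3/(-2 + 30))*(-1067) = (3/28)*(-1067) = -3201/28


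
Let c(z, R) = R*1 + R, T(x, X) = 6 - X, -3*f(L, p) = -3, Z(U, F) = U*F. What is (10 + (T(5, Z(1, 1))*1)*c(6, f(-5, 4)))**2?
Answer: 400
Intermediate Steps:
Z(U, F) = F*U
f(L, p) = 1 (f(L, p) = -1/3*(-3) = 1)
c(z, R) = 2*R (c(z, R) = R + R = 2*R)
(10 + (T(5, Z(1, 1))*1)*c(6, f(-5, 4)))**2 = (10 + ((6 - 1)*1)*(2*1))**2 = (10 + ((6 - 1*1)*1)*2)**2 = (10 + ((6 - 1)*1)*2)**2 = (10 + (5*1)*2)**2 = (10 + 5*2)**2 = (10 + 10)**2 = 20**2 = 400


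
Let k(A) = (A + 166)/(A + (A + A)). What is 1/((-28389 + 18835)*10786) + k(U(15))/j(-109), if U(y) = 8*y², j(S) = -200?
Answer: -25324535863/13911674940000 ≈ -0.0018204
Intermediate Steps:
k(A) = (166 + A)/(3*A) (k(A) = (166 + A)/(A + 2*A) = (166 + A)/((3*A)) = (166 + A)*(1/(3*A)) = (166 + A)/(3*A))
1/((-28389 + 18835)*10786) + k(U(15))/j(-109) = 1/((-28389 + 18835)*10786) + ((166 + 8*15²)/(3*((8*15²))))/(-200) = (1/10786)/(-9554) + ((166 + 8*225)/(3*((8*225))))*(-1/200) = -1/9554*1/10786 + ((⅓)*(166 + 1800)/1800)*(-1/200) = -1/103049444 + ((⅓)*(1/1800)*1966)*(-1/200) = -1/103049444 + (983/2700)*(-1/200) = -1/103049444 - 983/540000 = -25324535863/13911674940000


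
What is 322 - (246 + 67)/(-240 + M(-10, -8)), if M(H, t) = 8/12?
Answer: 232135/718 ≈ 323.31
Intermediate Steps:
M(H, t) = ⅔ (M(H, t) = 8*(1/12) = ⅔)
322 - (246 + 67)/(-240 + M(-10, -8)) = 322 - (246 + 67)/(-240 + ⅔) = 322 - 313/(-718/3) = 322 - 313*(-3)/718 = 322 - 1*(-939/718) = 322 + 939/718 = 232135/718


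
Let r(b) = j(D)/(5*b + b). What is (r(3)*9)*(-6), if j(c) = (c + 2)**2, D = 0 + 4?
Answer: -108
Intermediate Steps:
D = 4
j(c) = (2 + c)**2
r(b) = 6/b (r(b) = (2 + 4)**2/(5*b + b) = 6**2/((6*b)) = 36*(1/(6*b)) = 6/b)
(r(3)*9)*(-6) = ((6/3)*9)*(-6) = ((6*(1/3))*9)*(-6) = (2*9)*(-6) = 18*(-6) = -108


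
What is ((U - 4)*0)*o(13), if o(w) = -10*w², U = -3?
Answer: 0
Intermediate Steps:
((U - 4)*0)*o(13) = ((-3 - 4)*0)*(-10*13²) = (-7*0)*(-10*169) = 0*(-1690) = 0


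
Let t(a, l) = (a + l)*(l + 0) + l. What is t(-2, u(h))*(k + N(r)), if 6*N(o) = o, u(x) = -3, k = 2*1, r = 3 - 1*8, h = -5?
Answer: 14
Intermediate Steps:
r = -5 (r = 3 - 8 = -5)
k = 2
N(o) = o/6
t(a, l) = l + l*(a + l) (t(a, l) = (a + l)*l + l = l*(a + l) + l = l + l*(a + l))
t(-2, u(h))*(k + N(r)) = (-3*(1 - 2 - 3))*(2 + (⅙)*(-5)) = (-3*(-4))*(2 - ⅚) = 12*(7/6) = 14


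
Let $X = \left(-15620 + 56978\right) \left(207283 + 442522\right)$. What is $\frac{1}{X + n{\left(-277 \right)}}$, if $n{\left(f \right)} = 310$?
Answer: $\frac{1}{26874635500} \approx 3.721 \cdot 10^{-11}$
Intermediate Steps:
$X = 26874635190$ ($X = 41358 \cdot 649805 = 26874635190$)
$\frac{1}{X + n{\left(-277 \right)}} = \frac{1}{26874635190 + 310} = \frac{1}{26874635500}$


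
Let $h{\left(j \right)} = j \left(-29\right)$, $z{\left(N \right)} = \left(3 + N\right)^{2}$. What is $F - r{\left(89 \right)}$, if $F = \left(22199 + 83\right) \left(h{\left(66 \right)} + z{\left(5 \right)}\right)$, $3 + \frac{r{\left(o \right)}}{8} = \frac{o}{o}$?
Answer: $-41221684$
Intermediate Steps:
$r{\left(o \right)} = -16$ ($r{\left(o \right)} = -24 + 8 \frac{o}{o} = -24 + 8 \cdot 1 = -24 + 8 = -16$)
$h{\left(j \right)} = - 29 j$
$F = -41221700$ ($F = \left(22199 + 83\right) \left(\left(-29\right) 66 + \left(3 + 5\right)^{2}\right) = 22282 \left(-1914 + 8^{2}\right) = 22282 \left(-1914 + 64\right) = 22282 \left(-1850\right) = -41221700$)
$F - r{\left(89 \right)} = -41221700 - -16 = -41221700 + 16 = -41221684$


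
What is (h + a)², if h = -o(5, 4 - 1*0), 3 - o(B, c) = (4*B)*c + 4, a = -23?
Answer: 3364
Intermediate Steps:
o(B, c) = -1 - 4*B*c (o(B, c) = 3 - ((4*B)*c + 4) = 3 - (4*B*c + 4) = 3 - (4 + 4*B*c) = 3 + (-4 - 4*B*c) = -1 - 4*B*c)
h = 81 (h = -(-1 - 4*5*(4 - 1*0)) = -(-1 - 4*5*(4 + 0)) = -(-1 - 4*5*4) = -(-1 - 80) = -1*(-81) = 81)
(h + a)² = (81 - 23)² = 58² = 3364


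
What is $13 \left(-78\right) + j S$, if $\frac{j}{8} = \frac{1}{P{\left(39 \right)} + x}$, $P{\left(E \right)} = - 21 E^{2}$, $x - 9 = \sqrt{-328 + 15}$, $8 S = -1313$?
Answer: $- \frac{1033886151402}{1019652937} + \frac{1313 i \sqrt{313}}{1019652937} \approx -1014.0 + 2.2782 \cdot 10^{-5} i$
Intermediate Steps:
$S = - \frac{1313}{8}$ ($S = \frac{1}{8} \left(-1313\right) = - \frac{1313}{8} \approx -164.13$)
$x = 9 + i \sqrt{313}$ ($x = 9 + \sqrt{-328 + 15} = 9 + \sqrt{-313} = 9 + i \sqrt{313} \approx 9.0 + 17.692 i$)
$j = \frac{8}{-31932 + i \sqrt{313}}$ ($j = \frac{8}{- 21 \cdot 39^{2} + \left(9 + i \sqrt{313}\right)} = \frac{8}{\left(-21\right) 1521 + \left(9 + i \sqrt{313}\right)} = \frac{8}{-31941 + \left(9 + i \sqrt{313}\right)} = \frac{8}{-31932 + i \sqrt{313}} \approx -0.00025053 - 1.3881 \cdot 10^{-7} i$)
$13 \left(-78\right) + j S = 13 \left(-78\right) + \left(- \frac{255456}{1019652937} - \frac{8 i \sqrt{313}}{1019652937}\right) \left(- \frac{1313}{8}\right) = -1014 + \left(\frac{41926716}{1019652937} + \frac{1313 i \sqrt{313}}{1019652937}\right) = - \frac{1033886151402}{1019652937} + \frac{1313 i \sqrt{313}}{1019652937}$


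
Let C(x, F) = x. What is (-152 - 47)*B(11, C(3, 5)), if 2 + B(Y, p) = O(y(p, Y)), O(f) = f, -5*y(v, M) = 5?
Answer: 597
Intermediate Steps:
y(v, M) = -1 (y(v, M) = -⅕*5 = -1)
B(Y, p) = -3 (B(Y, p) = -2 - 1 = -3)
(-152 - 47)*B(11, C(3, 5)) = (-152 - 47)*(-3) = -199*(-3) = 597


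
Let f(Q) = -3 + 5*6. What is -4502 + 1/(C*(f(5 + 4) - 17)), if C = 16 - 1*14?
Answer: -90039/20 ≈ -4502.0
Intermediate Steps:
C = 2 (C = 16 - 14 = 2)
f(Q) = 27 (f(Q) = -3 + 30 = 27)
-4502 + 1/(C*(f(5 + 4) - 17)) = -4502 + 1/(2*(27 - 17)) = -4502 + 1/(2*10) = -4502 + 1/20 = -90039/20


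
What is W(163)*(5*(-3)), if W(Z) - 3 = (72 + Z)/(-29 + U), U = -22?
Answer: 410/17 ≈ 24.118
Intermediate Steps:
W(Z) = 27/17 - Z/51 (W(Z) = 3 + (72 + Z)/(-29 - 22) = 3 + (72 + Z)/(-51) = 3 + (72 + Z)*(-1/51) = 3 + (-24/17 - Z/51) = 27/17 - Z/51)
W(163)*(5*(-3)) = (27/17 - 1/51*163)*(5*(-3)) = (27/17 - 163/51)*(-15) = -82/51*(-15) = 410/17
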